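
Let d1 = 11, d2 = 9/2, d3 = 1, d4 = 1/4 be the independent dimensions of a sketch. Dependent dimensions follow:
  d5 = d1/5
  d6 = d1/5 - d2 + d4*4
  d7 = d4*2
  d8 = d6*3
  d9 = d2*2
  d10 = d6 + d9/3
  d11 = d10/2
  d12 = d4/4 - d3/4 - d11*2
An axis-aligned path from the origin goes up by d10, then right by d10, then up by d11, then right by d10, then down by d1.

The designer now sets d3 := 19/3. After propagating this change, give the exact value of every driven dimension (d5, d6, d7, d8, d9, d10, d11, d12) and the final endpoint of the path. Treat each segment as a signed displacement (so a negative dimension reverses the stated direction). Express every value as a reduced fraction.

d5 = 11/5
d6 = -13/10
d7 = 1/2
d8 = -39/10
d9 = 9
d10 = 17/10
d11 = 17/20
d12 = -773/240
endpoint = (17/5, -169/20)

Apply edit: d3 := 19/3
  d5 = d1/5 = 11/5
  d6 = d1/5 - d2 + d4*4 = -13/10
  d7 = d4*2 = 1/2
  d8 = d6*3 = -39/10
  d9 = d2*2 = 9
  d10 = d6 + d9/3 = 17/10
  d11 = d10/2 = 17/20
  d12 = d4/4 - d3/4 - d11*2 = -773/240
Walk from origin (0, 0):
  seg 1: up by d10 = 17/10 → (0, 17/10)
  seg 2: right by d10 = 17/10 → (17/10, 17/10)
  seg 3: up by d11 = 17/20 → (17/10, 51/20)
  seg 4: right by d10 = 17/10 → (17/5, 51/20)
  seg 5: down by d1 = 11 → (17/5, -169/20)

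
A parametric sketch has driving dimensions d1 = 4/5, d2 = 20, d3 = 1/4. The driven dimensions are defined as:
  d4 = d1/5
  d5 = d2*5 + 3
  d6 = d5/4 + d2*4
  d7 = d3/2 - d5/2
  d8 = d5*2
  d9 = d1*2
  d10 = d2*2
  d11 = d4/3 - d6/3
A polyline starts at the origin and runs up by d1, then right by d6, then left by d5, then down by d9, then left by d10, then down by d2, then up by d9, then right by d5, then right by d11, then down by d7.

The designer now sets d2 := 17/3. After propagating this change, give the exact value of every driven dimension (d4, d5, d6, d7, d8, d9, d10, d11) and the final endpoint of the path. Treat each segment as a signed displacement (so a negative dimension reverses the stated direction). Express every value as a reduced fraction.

Apply edit: d2 := 17/3
  d4 = d1/5 = 4/25
  d5 = d2*5 + 3 = 94/3
  d6 = d5/4 + d2*4 = 61/2
  d7 = d3/2 - d5/2 = -373/24
  d8 = d5*2 = 188/3
  d9 = d1*2 = 8/5
  d10 = d2*2 = 34/3
  d11 = d4/3 - d6/3 = -1517/150
Walk from origin (0, 0):
  seg 1: up by d1 = 4/5 → (0, 4/5)
  seg 2: right by d6 = 61/2 → (61/2, 4/5)
  seg 3: left by d5 = 94/3 → (-5/6, 4/5)
  seg 4: down by d9 = 8/5 → (-5/6, -4/5)
  seg 5: left by d10 = 34/3 → (-73/6, -4/5)
  seg 6: down by d2 = 17/3 → (-73/6, -97/15)
  seg 7: up by d9 = 8/5 → (-73/6, -73/15)
  seg 8: right by d5 = 94/3 → (115/6, -73/15)
  seg 9: right by d11 = -1517/150 → (679/75, -73/15)
  seg 10: down by d7 = -373/24 → (679/75, 427/40)

d4 = 4/25
d5 = 94/3
d6 = 61/2
d7 = -373/24
d8 = 188/3
d9 = 8/5
d10 = 34/3
d11 = -1517/150
endpoint = (679/75, 427/40)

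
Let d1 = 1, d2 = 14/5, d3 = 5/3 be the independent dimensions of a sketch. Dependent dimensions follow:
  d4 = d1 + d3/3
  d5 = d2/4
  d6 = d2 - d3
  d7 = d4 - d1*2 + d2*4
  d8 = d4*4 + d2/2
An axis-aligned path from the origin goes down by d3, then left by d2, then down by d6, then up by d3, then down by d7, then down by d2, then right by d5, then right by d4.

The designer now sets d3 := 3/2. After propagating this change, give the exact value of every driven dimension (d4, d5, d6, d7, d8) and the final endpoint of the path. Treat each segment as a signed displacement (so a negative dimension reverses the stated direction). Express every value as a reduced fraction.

Apply edit: d3 := 3/2
  d4 = d1 + d3/3 = 3/2
  d5 = d2/4 = 7/10
  d6 = d2 - d3 = 13/10
  d7 = d4 - d1*2 + d2*4 = 107/10
  d8 = d4*4 + d2/2 = 37/5
Walk from origin (0, 0):
  seg 1: down by d3 = 3/2 → (0, -3/2)
  seg 2: left by d2 = 14/5 → (-14/5, -3/2)
  seg 3: down by d6 = 13/10 → (-14/5, -14/5)
  seg 4: up by d3 = 3/2 → (-14/5, -13/10)
  seg 5: down by d7 = 107/10 → (-14/5, -12)
  seg 6: down by d2 = 14/5 → (-14/5, -74/5)
  seg 7: right by d5 = 7/10 → (-21/10, -74/5)
  seg 8: right by d4 = 3/2 → (-3/5, -74/5)

d4 = 3/2
d5 = 7/10
d6 = 13/10
d7 = 107/10
d8 = 37/5
endpoint = (-3/5, -74/5)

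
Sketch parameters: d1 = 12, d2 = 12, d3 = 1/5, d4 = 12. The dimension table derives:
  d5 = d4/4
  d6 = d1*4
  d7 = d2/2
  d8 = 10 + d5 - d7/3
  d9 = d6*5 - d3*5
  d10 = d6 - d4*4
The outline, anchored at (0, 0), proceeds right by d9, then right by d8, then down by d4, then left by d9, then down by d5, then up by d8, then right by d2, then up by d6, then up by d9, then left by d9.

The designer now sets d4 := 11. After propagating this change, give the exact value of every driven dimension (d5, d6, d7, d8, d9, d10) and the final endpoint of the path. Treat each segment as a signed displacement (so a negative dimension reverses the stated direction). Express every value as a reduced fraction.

d5 = 11/4
d6 = 48
d7 = 6
d8 = 43/4
d9 = 239
d10 = 4
endpoint = (-865/4, 284)

Apply edit: d4 := 11
  d5 = d4/4 = 11/4
  d6 = d1*4 = 48
  d7 = d2/2 = 6
  d8 = 10 + d5 - d7/3 = 43/4
  d9 = d6*5 - d3*5 = 239
  d10 = d6 - d4*4 = 4
Walk from origin (0, 0):
  seg 1: right by d9 = 239 → (239, 0)
  seg 2: right by d8 = 43/4 → (999/4, 0)
  seg 3: down by d4 = 11 → (999/4, -11)
  seg 4: left by d9 = 239 → (43/4, -11)
  seg 5: down by d5 = 11/4 → (43/4, -55/4)
  seg 6: up by d8 = 43/4 → (43/4, -3)
  seg 7: right by d2 = 12 → (91/4, -3)
  seg 8: up by d6 = 48 → (91/4, 45)
  seg 9: up by d9 = 239 → (91/4, 284)
  seg 10: left by d9 = 239 → (-865/4, 284)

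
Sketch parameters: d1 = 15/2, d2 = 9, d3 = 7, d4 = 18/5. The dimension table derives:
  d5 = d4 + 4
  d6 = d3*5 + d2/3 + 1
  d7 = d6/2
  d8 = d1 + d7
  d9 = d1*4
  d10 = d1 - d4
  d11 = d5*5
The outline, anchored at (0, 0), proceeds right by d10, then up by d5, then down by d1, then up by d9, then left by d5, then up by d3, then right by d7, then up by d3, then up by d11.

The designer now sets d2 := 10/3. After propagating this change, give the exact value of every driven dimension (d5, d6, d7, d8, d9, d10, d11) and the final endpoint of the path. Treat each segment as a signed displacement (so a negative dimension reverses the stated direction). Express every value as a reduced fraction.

Apply edit: d2 := 10/3
  d5 = d4 + 4 = 38/5
  d6 = d3*5 + d2/3 + 1 = 334/9
  d7 = d6/2 = 167/9
  d8 = d1 + d7 = 469/18
  d9 = d1*4 = 30
  d10 = d1 - d4 = 39/10
  d11 = d5*5 = 38
Walk from origin (0, 0):
  seg 1: right by d10 = 39/10 → (39/10, 0)
  seg 2: up by d5 = 38/5 → (39/10, 38/5)
  seg 3: down by d1 = 15/2 → (39/10, 1/10)
  seg 4: up by d9 = 30 → (39/10, 301/10)
  seg 5: left by d5 = 38/5 → (-37/10, 301/10)
  seg 6: up by d3 = 7 → (-37/10, 371/10)
  seg 7: right by d7 = 167/9 → (1337/90, 371/10)
  seg 8: up by d3 = 7 → (1337/90, 441/10)
  seg 9: up by d11 = 38 → (1337/90, 821/10)

d5 = 38/5
d6 = 334/9
d7 = 167/9
d8 = 469/18
d9 = 30
d10 = 39/10
d11 = 38
endpoint = (1337/90, 821/10)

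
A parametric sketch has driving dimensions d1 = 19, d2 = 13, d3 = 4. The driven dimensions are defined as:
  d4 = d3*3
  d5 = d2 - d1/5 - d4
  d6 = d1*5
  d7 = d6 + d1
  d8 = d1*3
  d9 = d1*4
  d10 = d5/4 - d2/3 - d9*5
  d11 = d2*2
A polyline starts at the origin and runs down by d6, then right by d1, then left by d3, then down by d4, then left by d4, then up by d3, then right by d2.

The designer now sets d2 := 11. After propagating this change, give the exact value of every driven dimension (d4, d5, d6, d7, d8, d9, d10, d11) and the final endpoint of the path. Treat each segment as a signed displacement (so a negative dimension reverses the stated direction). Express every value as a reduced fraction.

Apply edit: d2 := 11
  d4 = d3*3 = 12
  d5 = d2 - d1/5 - d4 = -24/5
  d6 = d1*5 = 95
  d7 = d6 + d1 = 114
  d8 = d1*3 = 57
  d9 = d1*4 = 76
  d10 = d5/4 - d2/3 - d9*5 = -5773/15
  d11 = d2*2 = 22
Walk from origin (0, 0):
  seg 1: down by d6 = 95 → (0, -95)
  seg 2: right by d1 = 19 → (19, -95)
  seg 3: left by d3 = 4 → (15, -95)
  seg 4: down by d4 = 12 → (15, -107)
  seg 5: left by d4 = 12 → (3, -107)
  seg 6: up by d3 = 4 → (3, -103)
  seg 7: right by d2 = 11 → (14, -103)

d4 = 12
d5 = -24/5
d6 = 95
d7 = 114
d8 = 57
d9 = 76
d10 = -5773/15
d11 = 22
endpoint = (14, -103)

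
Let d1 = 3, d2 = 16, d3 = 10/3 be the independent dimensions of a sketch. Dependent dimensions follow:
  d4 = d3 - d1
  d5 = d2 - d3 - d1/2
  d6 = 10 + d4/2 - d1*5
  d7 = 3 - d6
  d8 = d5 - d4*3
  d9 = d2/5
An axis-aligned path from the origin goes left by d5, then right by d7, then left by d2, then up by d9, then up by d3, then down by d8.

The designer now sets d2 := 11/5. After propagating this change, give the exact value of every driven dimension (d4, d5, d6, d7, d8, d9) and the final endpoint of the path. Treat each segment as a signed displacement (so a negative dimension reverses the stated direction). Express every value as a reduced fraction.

Apply edit: d2 := 11/5
  d4 = d3 - d1 = 1/3
  d5 = d2 - d3 - d1/2 = -79/30
  d6 = 10 + d4/2 - d1*5 = -29/6
  d7 = 3 - d6 = 47/6
  d8 = d5 - d4*3 = -109/30
  d9 = d2/5 = 11/25
Walk from origin (0, 0):
  seg 1: left by d5 = -79/30 → (79/30, 0)
  seg 2: right by d7 = 47/6 → (157/15, 0)
  seg 3: left by d2 = 11/5 → (124/15, 0)
  seg 4: up by d9 = 11/25 → (124/15, 11/25)
  seg 5: up by d3 = 10/3 → (124/15, 283/75)
  seg 6: down by d8 = -109/30 → (124/15, 1111/150)

d4 = 1/3
d5 = -79/30
d6 = -29/6
d7 = 47/6
d8 = -109/30
d9 = 11/25
endpoint = (124/15, 1111/150)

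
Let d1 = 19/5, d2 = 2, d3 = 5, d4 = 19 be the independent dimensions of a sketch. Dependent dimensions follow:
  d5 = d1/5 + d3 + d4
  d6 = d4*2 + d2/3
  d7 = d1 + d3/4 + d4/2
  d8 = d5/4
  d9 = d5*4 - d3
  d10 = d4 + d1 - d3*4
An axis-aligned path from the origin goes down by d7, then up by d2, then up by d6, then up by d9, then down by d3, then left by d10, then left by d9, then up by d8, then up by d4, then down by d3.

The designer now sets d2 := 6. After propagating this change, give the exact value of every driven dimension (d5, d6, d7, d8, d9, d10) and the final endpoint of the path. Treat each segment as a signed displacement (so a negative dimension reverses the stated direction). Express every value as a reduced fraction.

Apply edit: d2 := 6
  d5 = d1/5 + d3 + d4 = 619/25
  d6 = d4*2 + d2/3 = 40
  d7 = d1 + d3/4 + d4/2 = 291/20
  d8 = d5/4 = 619/100
  d9 = d5*4 - d3 = 2351/25
  d10 = d4 + d1 - d3*4 = 14/5
Walk from origin (0, 0):
  seg 1: down by d7 = 291/20 → (0, -291/20)
  seg 2: up by d2 = 6 → (0, -171/20)
  seg 3: up by d6 = 40 → (0, 629/20)
  seg 4: up by d9 = 2351/25 → (0, 12549/100)
  seg 5: down by d3 = 5 → (0, 12049/100)
  seg 6: left by d10 = 14/5 → (-14/5, 12049/100)
  seg 7: left by d9 = 2351/25 → (-2421/25, 12049/100)
  seg 8: up by d8 = 619/100 → (-2421/25, 3167/25)
  seg 9: up by d4 = 19 → (-2421/25, 3642/25)
  seg 10: down by d3 = 5 → (-2421/25, 3517/25)

d5 = 619/25
d6 = 40
d7 = 291/20
d8 = 619/100
d9 = 2351/25
d10 = 14/5
endpoint = (-2421/25, 3517/25)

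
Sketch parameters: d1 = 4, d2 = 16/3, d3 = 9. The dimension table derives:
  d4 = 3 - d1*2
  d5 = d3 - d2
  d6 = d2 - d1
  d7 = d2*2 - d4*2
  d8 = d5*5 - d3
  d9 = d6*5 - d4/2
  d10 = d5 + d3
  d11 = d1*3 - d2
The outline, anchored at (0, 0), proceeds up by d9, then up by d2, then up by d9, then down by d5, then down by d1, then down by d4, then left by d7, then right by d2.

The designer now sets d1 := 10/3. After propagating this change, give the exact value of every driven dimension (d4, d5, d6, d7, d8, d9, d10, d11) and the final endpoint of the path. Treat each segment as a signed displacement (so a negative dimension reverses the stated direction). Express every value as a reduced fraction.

Apply edit: d1 := 10/3
  d4 = 3 - d1*2 = -11/3
  d5 = d3 - d2 = 11/3
  d6 = d2 - d1 = 2
  d7 = d2*2 - d4*2 = 18
  d8 = d5*5 - d3 = 28/3
  d9 = d6*5 - d4/2 = 71/6
  d10 = d5 + d3 = 38/3
  d11 = d1*3 - d2 = 14/3
Walk from origin (0, 0):
  seg 1: up by d9 = 71/6 → (0, 71/6)
  seg 2: up by d2 = 16/3 → (0, 103/6)
  seg 3: up by d9 = 71/6 → (0, 29)
  seg 4: down by d5 = 11/3 → (0, 76/3)
  seg 5: down by d1 = 10/3 → (0, 22)
  seg 6: down by d4 = -11/3 → (0, 77/3)
  seg 7: left by d7 = 18 → (-18, 77/3)
  seg 8: right by d2 = 16/3 → (-38/3, 77/3)

d4 = -11/3
d5 = 11/3
d6 = 2
d7 = 18
d8 = 28/3
d9 = 71/6
d10 = 38/3
d11 = 14/3
endpoint = (-38/3, 77/3)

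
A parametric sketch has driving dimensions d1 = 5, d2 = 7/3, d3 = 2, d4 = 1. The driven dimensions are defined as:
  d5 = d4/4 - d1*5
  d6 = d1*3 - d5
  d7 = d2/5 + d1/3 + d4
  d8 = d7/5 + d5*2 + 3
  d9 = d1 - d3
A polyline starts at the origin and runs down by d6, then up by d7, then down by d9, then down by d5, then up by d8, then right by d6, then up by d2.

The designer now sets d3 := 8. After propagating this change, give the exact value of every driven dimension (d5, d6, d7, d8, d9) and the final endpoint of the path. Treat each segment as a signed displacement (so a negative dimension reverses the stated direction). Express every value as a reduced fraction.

Apply edit: d3 := 8
  d5 = d4/4 - d1*5 = -99/4
  d6 = d1*3 - d5 = 159/4
  d7 = d2/5 + d1/3 + d4 = 47/15
  d8 = d7/5 + d5*2 + 3 = -6881/150
  d9 = d1 - d3 = -3
Walk from origin (0, 0):
  seg 1: down by d6 = 159/4 → (0, -159/4)
  seg 2: up by d7 = 47/15 → (0, -2197/60)
  seg 3: down by d9 = -3 → (0, -2017/60)
  seg 4: down by d5 = -99/4 → (0, -133/15)
  seg 5: up by d8 = -6881/150 → (0, -2737/50)
  seg 6: right by d6 = 159/4 → (159/4, -2737/50)
  seg 7: up by d2 = 7/3 → (159/4, -7861/150)

d5 = -99/4
d6 = 159/4
d7 = 47/15
d8 = -6881/150
d9 = -3
endpoint = (159/4, -7861/150)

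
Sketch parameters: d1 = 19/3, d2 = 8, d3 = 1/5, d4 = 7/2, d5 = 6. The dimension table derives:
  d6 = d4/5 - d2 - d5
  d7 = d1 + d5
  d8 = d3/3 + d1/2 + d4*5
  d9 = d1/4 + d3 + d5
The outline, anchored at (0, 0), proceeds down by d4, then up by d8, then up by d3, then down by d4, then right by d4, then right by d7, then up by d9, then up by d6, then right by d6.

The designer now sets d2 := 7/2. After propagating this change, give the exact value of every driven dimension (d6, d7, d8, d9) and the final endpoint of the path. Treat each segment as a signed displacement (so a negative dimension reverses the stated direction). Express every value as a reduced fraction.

Apply edit: d2 := 7/2
  d6 = d4/5 - d2 - d5 = -44/5
  d7 = d1 + d5 = 37/3
  d8 = d3/3 + d1/2 + d4*5 = 311/15
  d9 = d1/4 + d3 + d5 = 467/60
Walk from origin (0, 0):
  seg 1: down by d4 = 7/2 → (0, -7/2)
  seg 2: up by d8 = 311/15 → (0, 517/30)
  seg 3: up by d3 = 1/5 → (0, 523/30)
  seg 4: down by d4 = 7/2 → (0, 209/15)
  seg 5: right by d4 = 7/2 → (7/2, 209/15)
  seg 6: right by d7 = 37/3 → (95/6, 209/15)
  seg 7: up by d9 = 467/60 → (95/6, 1303/60)
  seg 8: up by d6 = -44/5 → (95/6, 155/12)
  seg 9: right by d6 = -44/5 → (211/30, 155/12)

d6 = -44/5
d7 = 37/3
d8 = 311/15
d9 = 467/60
endpoint = (211/30, 155/12)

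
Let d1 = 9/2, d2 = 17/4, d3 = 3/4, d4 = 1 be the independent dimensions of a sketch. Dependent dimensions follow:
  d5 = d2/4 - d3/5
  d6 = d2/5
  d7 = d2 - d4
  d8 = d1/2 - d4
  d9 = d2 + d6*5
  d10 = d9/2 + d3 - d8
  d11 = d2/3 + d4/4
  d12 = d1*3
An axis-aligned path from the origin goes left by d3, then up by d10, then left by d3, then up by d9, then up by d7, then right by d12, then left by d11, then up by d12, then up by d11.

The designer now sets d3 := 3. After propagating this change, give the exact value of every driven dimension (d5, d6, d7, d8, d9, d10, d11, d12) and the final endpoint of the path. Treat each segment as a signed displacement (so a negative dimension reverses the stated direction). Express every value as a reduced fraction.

d5 = 37/80
d6 = 17/20
d7 = 13/4
d8 = 5/4
d9 = 17/2
d10 = 6
d11 = 5/3
d12 = 27/2
endpoint = (35/6, 395/12)

Apply edit: d3 := 3
  d5 = d2/4 - d3/5 = 37/80
  d6 = d2/5 = 17/20
  d7 = d2 - d4 = 13/4
  d8 = d1/2 - d4 = 5/4
  d9 = d2 + d6*5 = 17/2
  d10 = d9/2 + d3 - d8 = 6
  d11 = d2/3 + d4/4 = 5/3
  d12 = d1*3 = 27/2
Walk from origin (0, 0):
  seg 1: left by d3 = 3 → (-3, 0)
  seg 2: up by d10 = 6 → (-3, 6)
  seg 3: left by d3 = 3 → (-6, 6)
  seg 4: up by d9 = 17/2 → (-6, 29/2)
  seg 5: up by d7 = 13/4 → (-6, 71/4)
  seg 6: right by d12 = 27/2 → (15/2, 71/4)
  seg 7: left by d11 = 5/3 → (35/6, 71/4)
  seg 8: up by d12 = 27/2 → (35/6, 125/4)
  seg 9: up by d11 = 5/3 → (35/6, 395/12)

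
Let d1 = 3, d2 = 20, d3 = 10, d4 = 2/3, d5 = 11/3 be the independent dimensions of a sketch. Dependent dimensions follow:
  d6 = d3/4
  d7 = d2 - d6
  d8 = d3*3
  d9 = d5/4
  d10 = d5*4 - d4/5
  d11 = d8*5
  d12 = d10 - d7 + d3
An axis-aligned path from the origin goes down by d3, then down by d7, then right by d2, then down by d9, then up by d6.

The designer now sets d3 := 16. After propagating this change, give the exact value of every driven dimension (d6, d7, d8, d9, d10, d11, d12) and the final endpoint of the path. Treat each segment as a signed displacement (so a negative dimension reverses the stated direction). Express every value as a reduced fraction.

Apply edit: d3 := 16
  d6 = d3/4 = 4
  d7 = d2 - d6 = 16
  d8 = d3*3 = 48
  d9 = d5/4 = 11/12
  d10 = d5*4 - d4/5 = 218/15
  d11 = d8*5 = 240
  d12 = d10 - d7 + d3 = 218/15
Walk from origin (0, 0):
  seg 1: down by d3 = 16 → (0, -16)
  seg 2: down by d7 = 16 → (0, -32)
  seg 3: right by d2 = 20 → (20, -32)
  seg 4: down by d9 = 11/12 → (20, -395/12)
  seg 5: up by d6 = 4 → (20, -347/12)

d6 = 4
d7 = 16
d8 = 48
d9 = 11/12
d10 = 218/15
d11 = 240
d12 = 218/15
endpoint = (20, -347/12)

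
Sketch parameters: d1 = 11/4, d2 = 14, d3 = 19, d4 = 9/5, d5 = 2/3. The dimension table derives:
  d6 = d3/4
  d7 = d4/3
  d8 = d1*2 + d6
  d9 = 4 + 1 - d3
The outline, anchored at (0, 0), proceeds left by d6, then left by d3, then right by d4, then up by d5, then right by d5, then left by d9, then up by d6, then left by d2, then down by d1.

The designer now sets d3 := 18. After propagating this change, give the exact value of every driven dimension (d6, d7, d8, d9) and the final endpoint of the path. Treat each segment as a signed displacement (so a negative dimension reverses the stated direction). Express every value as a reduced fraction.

Apply edit: d3 := 18
  d6 = d3/4 = 9/2
  d7 = d4/3 = 3/5
  d8 = d1*2 + d6 = 10
  d9 = 4 + 1 - d3 = -13
Walk from origin (0, 0):
  seg 1: left by d6 = 9/2 → (-9/2, 0)
  seg 2: left by d3 = 18 → (-45/2, 0)
  seg 3: right by d4 = 9/5 → (-207/10, 0)
  seg 4: up by d5 = 2/3 → (-207/10, 2/3)
  seg 5: right by d5 = 2/3 → (-601/30, 2/3)
  seg 6: left by d9 = -13 → (-211/30, 2/3)
  seg 7: up by d6 = 9/2 → (-211/30, 31/6)
  seg 8: left by d2 = 14 → (-631/30, 31/6)
  seg 9: down by d1 = 11/4 → (-631/30, 29/12)

d6 = 9/2
d7 = 3/5
d8 = 10
d9 = -13
endpoint = (-631/30, 29/12)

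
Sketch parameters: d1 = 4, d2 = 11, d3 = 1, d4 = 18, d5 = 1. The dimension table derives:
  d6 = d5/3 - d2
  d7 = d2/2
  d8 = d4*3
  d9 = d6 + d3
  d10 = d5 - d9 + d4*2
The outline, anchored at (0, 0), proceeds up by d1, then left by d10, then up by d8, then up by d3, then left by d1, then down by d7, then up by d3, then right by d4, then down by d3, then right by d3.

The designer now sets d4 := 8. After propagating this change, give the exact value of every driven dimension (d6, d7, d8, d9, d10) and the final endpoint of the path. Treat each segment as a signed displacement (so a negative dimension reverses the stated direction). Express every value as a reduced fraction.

Apply edit: d4 := 8
  d6 = d5/3 - d2 = -32/3
  d7 = d2/2 = 11/2
  d8 = d4*3 = 24
  d9 = d6 + d3 = -29/3
  d10 = d5 - d9 + d4*2 = 80/3
Walk from origin (0, 0):
  seg 1: up by d1 = 4 → (0, 4)
  seg 2: left by d10 = 80/3 → (-80/3, 4)
  seg 3: up by d8 = 24 → (-80/3, 28)
  seg 4: up by d3 = 1 → (-80/3, 29)
  seg 5: left by d1 = 4 → (-92/3, 29)
  seg 6: down by d7 = 11/2 → (-92/3, 47/2)
  seg 7: up by d3 = 1 → (-92/3, 49/2)
  seg 8: right by d4 = 8 → (-68/3, 49/2)
  seg 9: down by d3 = 1 → (-68/3, 47/2)
  seg 10: right by d3 = 1 → (-65/3, 47/2)

d6 = -32/3
d7 = 11/2
d8 = 24
d9 = -29/3
d10 = 80/3
endpoint = (-65/3, 47/2)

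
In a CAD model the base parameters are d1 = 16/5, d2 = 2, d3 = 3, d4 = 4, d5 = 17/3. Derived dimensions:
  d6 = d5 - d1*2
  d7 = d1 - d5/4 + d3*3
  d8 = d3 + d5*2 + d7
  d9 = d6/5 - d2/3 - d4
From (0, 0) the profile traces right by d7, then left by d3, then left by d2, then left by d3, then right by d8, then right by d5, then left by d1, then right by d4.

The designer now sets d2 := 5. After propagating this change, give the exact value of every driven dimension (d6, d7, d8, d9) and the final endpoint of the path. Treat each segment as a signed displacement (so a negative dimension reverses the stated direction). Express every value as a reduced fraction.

d6 = -11/15
d7 = 647/60
d8 = 1507/60
d9 = -436/75
endpoint = (941/30, 0)

Apply edit: d2 := 5
  d6 = d5 - d1*2 = -11/15
  d7 = d1 - d5/4 + d3*3 = 647/60
  d8 = d3 + d5*2 + d7 = 1507/60
  d9 = d6/5 - d2/3 - d4 = -436/75
Walk from origin (0, 0):
  seg 1: right by d7 = 647/60 → (647/60, 0)
  seg 2: left by d3 = 3 → (467/60, 0)
  seg 3: left by d2 = 5 → (167/60, 0)
  seg 4: left by d3 = 3 → (-13/60, 0)
  seg 5: right by d8 = 1507/60 → (249/10, 0)
  seg 6: right by d5 = 17/3 → (917/30, 0)
  seg 7: left by d1 = 16/5 → (821/30, 0)
  seg 8: right by d4 = 4 → (941/30, 0)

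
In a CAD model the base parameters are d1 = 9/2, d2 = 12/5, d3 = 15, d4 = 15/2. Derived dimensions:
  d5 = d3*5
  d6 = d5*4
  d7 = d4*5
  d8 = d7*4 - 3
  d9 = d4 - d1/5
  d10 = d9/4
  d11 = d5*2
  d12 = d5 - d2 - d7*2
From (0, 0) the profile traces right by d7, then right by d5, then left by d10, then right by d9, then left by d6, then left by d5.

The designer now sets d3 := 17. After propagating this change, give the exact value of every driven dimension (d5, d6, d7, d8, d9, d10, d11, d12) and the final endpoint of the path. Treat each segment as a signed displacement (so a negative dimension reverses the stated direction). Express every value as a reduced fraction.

d5 = 85
d6 = 340
d7 = 75/2
d8 = 147
d9 = 33/5
d10 = 33/20
d11 = 170
d12 = 38/5
endpoint = (-5951/20, 0)

Apply edit: d3 := 17
  d5 = d3*5 = 85
  d6 = d5*4 = 340
  d7 = d4*5 = 75/2
  d8 = d7*4 - 3 = 147
  d9 = d4 - d1/5 = 33/5
  d10 = d9/4 = 33/20
  d11 = d5*2 = 170
  d12 = d5 - d2 - d7*2 = 38/5
Walk from origin (0, 0):
  seg 1: right by d7 = 75/2 → (75/2, 0)
  seg 2: right by d5 = 85 → (245/2, 0)
  seg 3: left by d10 = 33/20 → (2417/20, 0)
  seg 4: right by d9 = 33/5 → (2549/20, 0)
  seg 5: left by d6 = 340 → (-4251/20, 0)
  seg 6: left by d5 = 85 → (-5951/20, 0)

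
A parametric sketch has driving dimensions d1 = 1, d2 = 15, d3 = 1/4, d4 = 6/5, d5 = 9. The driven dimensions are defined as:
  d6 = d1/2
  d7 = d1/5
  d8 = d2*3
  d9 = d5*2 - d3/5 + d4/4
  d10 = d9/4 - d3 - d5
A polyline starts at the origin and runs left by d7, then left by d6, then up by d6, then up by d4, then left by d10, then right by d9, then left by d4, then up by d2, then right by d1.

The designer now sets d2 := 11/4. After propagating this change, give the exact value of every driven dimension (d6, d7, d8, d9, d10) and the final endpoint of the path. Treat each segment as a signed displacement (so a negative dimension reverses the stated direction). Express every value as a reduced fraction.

d6 = 1/2
d7 = 1/5
d8 = 33/4
d9 = 73/4
d10 = -75/16
endpoint = (1763/80, 89/20)

Apply edit: d2 := 11/4
  d6 = d1/2 = 1/2
  d7 = d1/5 = 1/5
  d8 = d2*3 = 33/4
  d9 = d5*2 - d3/5 + d4/4 = 73/4
  d10 = d9/4 - d3 - d5 = -75/16
Walk from origin (0, 0):
  seg 1: left by d7 = 1/5 → (-1/5, 0)
  seg 2: left by d6 = 1/2 → (-7/10, 0)
  seg 3: up by d6 = 1/2 → (-7/10, 1/2)
  seg 4: up by d4 = 6/5 → (-7/10, 17/10)
  seg 5: left by d10 = -75/16 → (319/80, 17/10)
  seg 6: right by d9 = 73/4 → (1779/80, 17/10)
  seg 7: left by d4 = 6/5 → (1683/80, 17/10)
  seg 8: up by d2 = 11/4 → (1683/80, 89/20)
  seg 9: right by d1 = 1 → (1763/80, 89/20)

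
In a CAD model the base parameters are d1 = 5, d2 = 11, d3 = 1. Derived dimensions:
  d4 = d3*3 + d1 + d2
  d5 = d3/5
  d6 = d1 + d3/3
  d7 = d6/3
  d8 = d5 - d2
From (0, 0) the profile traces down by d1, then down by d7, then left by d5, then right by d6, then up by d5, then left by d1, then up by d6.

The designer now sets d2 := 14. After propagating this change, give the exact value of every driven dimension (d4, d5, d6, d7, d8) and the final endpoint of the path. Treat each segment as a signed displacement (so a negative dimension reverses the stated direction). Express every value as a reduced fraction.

Apply edit: d2 := 14
  d4 = d3*3 + d1 + d2 = 22
  d5 = d3/5 = 1/5
  d6 = d1 + d3/3 = 16/3
  d7 = d6/3 = 16/9
  d8 = d5 - d2 = -69/5
Walk from origin (0, 0):
  seg 1: down by d1 = 5 → (0, -5)
  seg 2: down by d7 = 16/9 → (0, -61/9)
  seg 3: left by d5 = 1/5 → (-1/5, -61/9)
  seg 4: right by d6 = 16/3 → (77/15, -61/9)
  seg 5: up by d5 = 1/5 → (77/15, -296/45)
  seg 6: left by d1 = 5 → (2/15, -296/45)
  seg 7: up by d6 = 16/3 → (2/15, -56/45)

d4 = 22
d5 = 1/5
d6 = 16/3
d7 = 16/9
d8 = -69/5
endpoint = (2/15, -56/45)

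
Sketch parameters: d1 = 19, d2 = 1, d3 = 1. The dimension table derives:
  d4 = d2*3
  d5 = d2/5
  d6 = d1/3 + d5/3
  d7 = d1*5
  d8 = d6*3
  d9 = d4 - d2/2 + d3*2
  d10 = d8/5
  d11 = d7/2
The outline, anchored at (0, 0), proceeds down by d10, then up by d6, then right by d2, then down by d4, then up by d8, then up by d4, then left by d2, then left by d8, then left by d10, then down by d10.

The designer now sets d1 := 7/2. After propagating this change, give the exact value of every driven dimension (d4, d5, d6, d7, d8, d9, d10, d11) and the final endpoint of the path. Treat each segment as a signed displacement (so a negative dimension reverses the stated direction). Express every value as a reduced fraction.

d4 = 3
d5 = 1/5
d6 = 37/30
d7 = 35/2
d8 = 37/10
d9 = 9/2
d10 = 37/50
d11 = 35/4
endpoint = (-111/25, 259/75)

Apply edit: d1 := 7/2
  d4 = d2*3 = 3
  d5 = d2/5 = 1/5
  d6 = d1/3 + d5/3 = 37/30
  d7 = d1*5 = 35/2
  d8 = d6*3 = 37/10
  d9 = d4 - d2/2 + d3*2 = 9/2
  d10 = d8/5 = 37/50
  d11 = d7/2 = 35/4
Walk from origin (0, 0):
  seg 1: down by d10 = 37/50 → (0, -37/50)
  seg 2: up by d6 = 37/30 → (0, 37/75)
  seg 3: right by d2 = 1 → (1, 37/75)
  seg 4: down by d4 = 3 → (1, -188/75)
  seg 5: up by d8 = 37/10 → (1, 179/150)
  seg 6: up by d4 = 3 → (1, 629/150)
  seg 7: left by d2 = 1 → (0, 629/150)
  seg 8: left by d8 = 37/10 → (-37/10, 629/150)
  seg 9: left by d10 = 37/50 → (-111/25, 629/150)
  seg 10: down by d10 = 37/50 → (-111/25, 259/75)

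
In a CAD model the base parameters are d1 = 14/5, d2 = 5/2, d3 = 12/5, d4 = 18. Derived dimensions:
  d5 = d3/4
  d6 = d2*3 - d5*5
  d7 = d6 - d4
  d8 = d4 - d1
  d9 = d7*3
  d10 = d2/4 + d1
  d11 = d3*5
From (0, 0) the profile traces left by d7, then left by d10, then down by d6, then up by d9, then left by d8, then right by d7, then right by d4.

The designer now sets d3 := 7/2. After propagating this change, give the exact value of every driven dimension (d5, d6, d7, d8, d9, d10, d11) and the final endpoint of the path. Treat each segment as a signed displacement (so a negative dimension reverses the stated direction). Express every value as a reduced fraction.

Apply edit: d3 := 7/2
  d5 = d3/4 = 7/8
  d6 = d2*3 - d5*5 = 25/8
  d7 = d6 - d4 = -119/8
  d8 = d4 - d1 = 76/5
  d9 = d7*3 = -357/8
  d10 = d2/4 + d1 = 137/40
  d11 = d3*5 = 35/2
Walk from origin (0, 0):
  seg 1: left by d7 = -119/8 → (119/8, 0)
  seg 2: left by d10 = 137/40 → (229/20, 0)
  seg 3: down by d6 = 25/8 → (229/20, -25/8)
  seg 4: up by d9 = -357/8 → (229/20, -191/4)
  seg 5: left by d8 = 76/5 → (-15/4, -191/4)
  seg 6: right by d7 = -119/8 → (-149/8, -191/4)
  seg 7: right by d4 = 18 → (-5/8, -191/4)

d5 = 7/8
d6 = 25/8
d7 = -119/8
d8 = 76/5
d9 = -357/8
d10 = 137/40
d11 = 35/2
endpoint = (-5/8, -191/4)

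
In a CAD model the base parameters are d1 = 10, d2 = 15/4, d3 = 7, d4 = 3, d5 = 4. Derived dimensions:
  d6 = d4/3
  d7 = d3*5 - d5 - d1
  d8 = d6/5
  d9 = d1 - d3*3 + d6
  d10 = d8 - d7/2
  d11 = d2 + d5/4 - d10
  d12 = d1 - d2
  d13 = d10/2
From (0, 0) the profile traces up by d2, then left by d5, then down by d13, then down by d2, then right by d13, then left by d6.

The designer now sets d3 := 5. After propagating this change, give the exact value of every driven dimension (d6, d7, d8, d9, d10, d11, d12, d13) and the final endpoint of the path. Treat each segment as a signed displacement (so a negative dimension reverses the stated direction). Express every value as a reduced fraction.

Apply edit: d3 := 5
  d6 = d4/3 = 1
  d7 = d3*5 - d5 - d1 = 11
  d8 = d6/5 = 1/5
  d9 = d1 - d3*3 + d6 = -4
  d10 = d8 - d7/2 = -53/10
  d11 = d2 + d5/4 - d10 = 201/20
  d12 = d1 - d2 = 25/4
  d13 = d10/2 = -53/20
Walk from origin (0, 0):
  seg 1: up by d2 = 15/4 → (0, 15/4)
  seg 2: left by d5 = 4 → (-4, 15/4)
  seg 3: down by d13 = -53/20 → (-4, 32/5)
  seg 4: down by d2 = 15/4 → (-4, 53/20)
  seg 5: right by d13 = -53/20 → (-133/20, 53/20)
  seg 6: left by d6 = 1 → (-153/20, 53/20)

d6 = 1
d7 = 11
d8 = 1/5
d9 = -4
d10 = -53/10
d11 = 201/20
d12 = 25/4
d13 = -53/20
endpoint = (-153/20, 53/20)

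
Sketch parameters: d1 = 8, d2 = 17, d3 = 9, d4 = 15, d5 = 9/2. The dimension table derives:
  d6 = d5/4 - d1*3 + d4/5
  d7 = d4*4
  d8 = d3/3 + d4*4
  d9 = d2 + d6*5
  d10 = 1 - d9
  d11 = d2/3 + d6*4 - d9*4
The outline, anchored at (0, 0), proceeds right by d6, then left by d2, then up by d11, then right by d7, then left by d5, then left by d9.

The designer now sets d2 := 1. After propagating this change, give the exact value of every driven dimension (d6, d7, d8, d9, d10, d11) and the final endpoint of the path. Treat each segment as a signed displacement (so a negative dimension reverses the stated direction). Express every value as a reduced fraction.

d6 = -159/8
d7 = 60
d8 = 63
d9 = -787/8
d10 = 795/8
d11 = 943/3
endpoint = (133, 943/3)

Apply edit: d2 := 1
  d6 = d5/4 - d1*3 + d4/5 = -159/8
  d7 = d4*4 = 60
  d8 = d3/3 + d4*4 = 63
  d9 = d2 + d6*5 = -787/8
  d10 = 1 - d9 = 795/8
  d11 = d2/3 + d6*4 - d9*4 = 943/3
Walk from origin (0, 0):
  seg 1: right by d6 = -159/8 → (-159/8, 0)
  seg 2: left by d2 = 1 → (-167/8, 0)
  seg 3: up by d11 = 943/3 → (-167/8, 943/3)
  seg 4: right by d7 = 60 → (313/8, 943/3)
  seg 5: left by d5 = 9/2 → (277/8, 943/3)
  seg 6: left by d9 = -787/8 → (133, 943/3)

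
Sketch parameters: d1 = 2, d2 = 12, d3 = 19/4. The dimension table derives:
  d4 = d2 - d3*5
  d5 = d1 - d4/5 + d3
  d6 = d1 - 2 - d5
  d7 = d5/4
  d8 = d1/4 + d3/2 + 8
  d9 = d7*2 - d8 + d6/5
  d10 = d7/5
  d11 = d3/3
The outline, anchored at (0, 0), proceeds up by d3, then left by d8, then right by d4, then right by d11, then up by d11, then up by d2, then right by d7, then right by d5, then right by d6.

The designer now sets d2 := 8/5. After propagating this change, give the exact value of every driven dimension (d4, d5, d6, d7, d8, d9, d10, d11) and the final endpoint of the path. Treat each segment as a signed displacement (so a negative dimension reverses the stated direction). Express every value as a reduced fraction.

d4 = -443/20
d5 = 559/50
d6 = -559/50
d7 = 559/200
d8 = 87/8
d9 = -7521/1000
d10 = 559/1000
d11 = 19/12
endpoint = (-4297/150, 119/15)

Apply edit: d2 := 8/5
  d4 = d2 - d3*5 = -443/20
  d5 = d1 - d4/5 + d3 = 559/50
  d6 = d1 - 2 - d5 = -559/50
  d7 = d5/4 = 559/200
  d8 = d1/4 + d3/2 + 8 = 87/8
  d9 = d7*2 - d8 + d6/5 = -7521/1000
  d10 = d7/5 = 559/1000
  d11 = d3/3 = 19/12
Walk from origin (0, 0):
  seg 1: up by d3 = 19/4 → (0, 19/4)
  seg 2: left by d8 = 87/8 → (-87/8, 19/4)
  seg 3: right by d4 = -443/20 → (-1321/40, 19/4)
  seg 4: right by d11 = 19/12 → (-3773/120, 19/4)
  seg 5: up by d11 = 19/12 → (-3773/120, 19/3)
  seg 6: up by d2 = 8/5 → (-3773/120, 119/15)
  seg 7: right by d7 = 559/200 → (-4297/150, 119/15)
  seg 8: right by d5 = 559/50 → (-262/15, 119/15)
  seg 9: right by d6 = -559/50 → (-4297/150, 119/15)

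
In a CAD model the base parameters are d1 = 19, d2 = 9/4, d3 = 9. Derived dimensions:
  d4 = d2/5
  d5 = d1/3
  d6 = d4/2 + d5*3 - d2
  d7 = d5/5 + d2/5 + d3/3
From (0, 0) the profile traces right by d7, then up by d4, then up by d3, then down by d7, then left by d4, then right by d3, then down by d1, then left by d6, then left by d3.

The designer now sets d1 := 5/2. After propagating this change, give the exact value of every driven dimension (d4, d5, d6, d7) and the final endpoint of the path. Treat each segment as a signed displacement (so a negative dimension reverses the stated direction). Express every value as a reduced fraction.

Apply edit: d1 := 5/2
  d4 = d2/5 = 9/20
  d5 = d1/3 = 5/6
  d6 = d4/2 + d5*3 - d2 = 19/40
  d7 = d5/5 + d2/5 + d3/3 = 217/60
Walk from origin (0, 0):
  seg 1: right by d7 = 217/60 → (217/60, 0)
  seg 2: up by d4 = 9/20 → (217/60, 9/20)
  seg 3: up by d3 = 9 → (217/60, 189/20)
  seg 4: down by d7 = 217/60 → (217/60, 35/6)
  seg 5: left by d4 = 9/20 → (19/6, 35/6)
  seg 6: right by d3 = 9 → (73/6, 35/6)
  seg 7: down by d1 = 5/2 → (73/6, 10/3)
  seg 8: left by d6 = 19/40 → (1403/120, 10/3)
  seg 9: left by d3 = 9 → (323/120, 10/3)

d4 = 9/20
d5 = 5/6
d6 = 19/40
d7 = 217/60
endpoint = (323/120, 10/3)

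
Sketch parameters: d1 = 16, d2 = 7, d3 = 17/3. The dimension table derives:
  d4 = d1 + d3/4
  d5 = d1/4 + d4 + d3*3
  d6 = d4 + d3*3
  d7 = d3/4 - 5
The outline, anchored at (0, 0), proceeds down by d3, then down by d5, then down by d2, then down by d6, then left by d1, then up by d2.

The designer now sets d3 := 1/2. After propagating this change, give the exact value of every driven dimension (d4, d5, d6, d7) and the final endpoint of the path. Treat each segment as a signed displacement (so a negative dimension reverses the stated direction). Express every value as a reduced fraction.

Apply edit: d3 := 1/2
  d4 = d1 + d3/4 = 129/8
  d5 = d1/4 + d4 + d3*3 = 173/8
  d6 = d4 + d3*3 = 141/8
  d7 = d3/4 - 5 = -39/8
Walk from origin (0, 0):
  seg 1: down by d3 = 1/2 → (0, -1/2)
  seg 2: down by d5 = 173/8 → (0, -177/8)
  seg 3: down by d2 = 7 → (0, -233/8)
  seg 4: down by d6 = 141/8 → (0, -187/4)
  seg 5: left by d1 = 16 → (-16, -187/4)
  seg 6: up by d2 = 7 → (-16, -159/4)

d4 = 129/8
d5 = 173/8
d6 = 141/8
d7 = -39/8
endpoint = (-16, -159/4)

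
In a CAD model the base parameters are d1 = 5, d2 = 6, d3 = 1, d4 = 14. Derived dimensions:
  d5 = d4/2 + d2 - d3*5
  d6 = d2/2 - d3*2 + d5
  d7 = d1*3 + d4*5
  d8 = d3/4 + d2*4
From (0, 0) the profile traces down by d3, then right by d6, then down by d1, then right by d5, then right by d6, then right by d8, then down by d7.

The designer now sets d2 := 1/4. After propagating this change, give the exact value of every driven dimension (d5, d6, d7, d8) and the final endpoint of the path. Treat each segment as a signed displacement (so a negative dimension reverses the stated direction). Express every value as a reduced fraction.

Apply edit: d2 := 1/4
  d5 = d4/2 + d2 - d3*5 = 9/4
  d6 = d2/2 - d3*2 + d5 = 3/8
  d7 = d1*3 + d4*5 = 85
  d8 = d3/4 + d2*4 = 5/4
Walk from origin (0, 0):
  seg 1: down by d3 = 1 → (0, -1)
  seg 2: right by d6 = 3/8 → (3/8, -1)
  seg 3: down by d1 = 5 → (3/8, -6)
  seg 4: right by d5 = 9/4 → (21/8, -6)
  seg 5: right by d6 = 3/8 → (3, -6)
  seg 6: right by d8 = 5/4 → (17/4, -6)
  seg 7: down by d7 = 85 → (17/4, -91)

d5 = 9/4
d6 = 3/8
d7 = 85
d8 = 5/4
endpoint = (17/4, -91)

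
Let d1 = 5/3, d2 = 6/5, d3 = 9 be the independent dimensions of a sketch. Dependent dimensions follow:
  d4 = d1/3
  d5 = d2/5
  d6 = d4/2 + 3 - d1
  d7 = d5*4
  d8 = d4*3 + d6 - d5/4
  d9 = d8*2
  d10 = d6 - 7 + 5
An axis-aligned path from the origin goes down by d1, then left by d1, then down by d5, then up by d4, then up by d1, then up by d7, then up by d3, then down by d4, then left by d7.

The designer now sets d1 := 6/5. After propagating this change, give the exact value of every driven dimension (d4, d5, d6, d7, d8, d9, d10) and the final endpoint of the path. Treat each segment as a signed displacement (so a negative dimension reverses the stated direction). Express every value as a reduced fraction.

Apply edit: d1 := 6/5
  d4 = d1/3 = 2/5
  d5 = d2/5 = 6/25
  d6 = d4/2 + 3 - d1 = 2
  d7 = d5*4 = 24/25
  d8 = d4*3 + d6 - d5/4 = 157/50
  d9 = d8*2 = 157/25
  d10 = d6 - 7 + 5 = 0
Walk from origin (0, 0):
  seg 1: down by d1 = 6/5 → (0, -6/5)
  seg 2: left by d1 = 6/5 → (-6/5, -6/5)
  seg 3: down by d5 = 6/25 → (-6/5, -36/25)
  seg 4: up by d4 = 2/5 → (-6/5, -26/25)
  seg 5: up by d1 = 6/5 → (-6/5, 4/25)
  seg 6: up by d7 = 24/25 → (-6/5, 28/25)
  seg 7: up by d3 = 9 → (-6/5, 253/25)
  seg 8: down by d4 = 2/5 → (-6/5, 243/25)
  seg 9: left by d7 = 24/25 → (-54/25, 243/25)

d4 = 2/5
d5 = 6/25
d6 = 2
d7 = 24/25
d8 = 157/50
d9 = 157/25
d10 = 0
endpoint = (-54/25, 243/25)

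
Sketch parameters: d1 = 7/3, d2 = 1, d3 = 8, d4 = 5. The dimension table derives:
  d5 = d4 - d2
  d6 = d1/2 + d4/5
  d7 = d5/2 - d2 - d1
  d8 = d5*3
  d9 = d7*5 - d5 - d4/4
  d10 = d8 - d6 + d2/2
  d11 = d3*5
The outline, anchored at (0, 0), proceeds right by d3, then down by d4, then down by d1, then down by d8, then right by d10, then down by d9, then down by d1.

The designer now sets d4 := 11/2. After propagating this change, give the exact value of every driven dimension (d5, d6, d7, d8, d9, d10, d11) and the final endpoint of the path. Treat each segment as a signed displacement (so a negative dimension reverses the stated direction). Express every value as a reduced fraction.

Apply edit: d4 := 11/2
  d5 = d4 - d2 = 9/2
  d6 = d1/2 + d4/5 = 34/15
  d7 = d5/2 - d2 - d1 = -13/12
  d8 = d5*3 = 27/2
  d9 = d7*5 - d5 - d4/4 = -271/24
  d10 = d8 - d6 + d2/2 = 176/15
  d11 = d3*5 = 40
Walk from origin (0, 0):
  seg 1: right by d3 = 8 → (8, 0)
  seg 2: down by d4 = 11/2 → (8, -11/2)
  seg 3: down by d1 = 7/3 → (8, -47/6)
  seg 4: down by d8 = 27/2 → (8, -64/3)
  seg 5: right by d10 = 176/15 → (296/15, -64/3)
  seg 6: down by d9 = -271/24 → (296/15, -241/24)
  seg 7: down by d1 = 7/3 → (296/15, -99/8)

d5 = 9/2
d6 = 34/15
d7 = -13/12
d8 = 27/2
d9 = -271/24
d10 = 176/15
d11 = 40
endpoint = (296/15, -99/8)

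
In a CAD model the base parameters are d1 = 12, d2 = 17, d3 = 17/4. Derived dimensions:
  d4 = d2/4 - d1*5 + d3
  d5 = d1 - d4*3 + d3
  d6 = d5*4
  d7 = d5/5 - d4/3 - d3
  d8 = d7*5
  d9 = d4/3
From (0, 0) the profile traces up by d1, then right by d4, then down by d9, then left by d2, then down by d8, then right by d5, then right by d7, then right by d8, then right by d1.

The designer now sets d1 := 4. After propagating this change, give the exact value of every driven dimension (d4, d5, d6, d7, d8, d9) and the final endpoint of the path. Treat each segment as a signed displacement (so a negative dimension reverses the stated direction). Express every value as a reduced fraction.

Apply edit: d1 := 4
  d4 = d2/4 - d1*5 + d3 = -23/2
  d5 = d1 - d4*3 + d3 = 171/4
  d6 = d5*4 = 171
  d7 = d5/5 - d4/3 - d3 = 122/15
  d8 = d7*5 = 122/3
  d9 = d4/3 = -23/6
Walk from origin (0, 0):
  seg 1: up by d1 = 4 → (0, 4)
  seg 2: right by d4 = -23/2 → (-23/2, 4)
  seg 3: down by d9 = -23/6 → (-23/2, 47/6)
  seg 4: left by d2 = 17 → (-57/2, 47/6)
  seg 5: down by d8 = 122/3 → (-57/2, -197/6)
  seg 6: right by d5 = 171/4 → (57/4, -197/6)
  seg 7: right by d7 = 122/15 → (1343/60, -197/6)
  seg 8: right by d8 = 122/3 → (1261/20, -197/6)
  seg 9: right by d1 = 4 → (1341/20, -197/6)

d4 = -23/2
d5 = 171/4
d6 = 171
d7 = 122/15
d8 = 122/3
d9 = -23/6
endpoint = (1341/20, -197/6)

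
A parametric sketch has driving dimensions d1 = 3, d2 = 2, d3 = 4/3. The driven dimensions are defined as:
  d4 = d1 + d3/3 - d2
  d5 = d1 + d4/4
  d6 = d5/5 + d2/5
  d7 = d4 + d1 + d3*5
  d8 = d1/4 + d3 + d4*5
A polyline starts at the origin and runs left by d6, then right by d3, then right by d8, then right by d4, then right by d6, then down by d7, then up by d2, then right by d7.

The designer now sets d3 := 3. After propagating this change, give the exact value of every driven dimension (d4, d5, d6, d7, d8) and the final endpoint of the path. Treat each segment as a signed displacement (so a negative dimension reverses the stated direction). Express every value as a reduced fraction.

d4 = 2
d5 = 7/2
d6 = 11/10
d7 = 20
d8 = 55/4
endpoint = (155/4, -18)

Apply edit: d3 := 3
  d4 = d1 + d3/3 - d2 = 2
  d5 = d1 + d4/4 = 7/2
  d6 = d5/5 + d2/5 = 11/10
  d7 = d4 + d1 + d3*5 = 20
  d8 = d1/4 + d3 + d4*5 = 55/4
Walk from origin (0, 0):
  seg 1: left by d6 = 11/10 → (-11/10, 0)
  seg 2: right by d3 = 3 → (19/10, 0)
  seg 3: right by d8 = 55/4 → (313/20, 0)
  seg 4: right by d4 = 2 → (353/20, 0)
  seg 5: right by d6 = 11/10 → (75/4, 0)
  seg 6: down by d7 = 20 → (75/4, -20)
  seg 7: up by d2 = 2 → (75/4, -18)
  seg 8: right by d7 = 20 → (155/4, -18)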